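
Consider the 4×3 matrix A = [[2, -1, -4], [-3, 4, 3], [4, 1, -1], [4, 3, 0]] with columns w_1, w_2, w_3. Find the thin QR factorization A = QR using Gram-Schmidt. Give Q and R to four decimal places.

Q = [[0.2981, -0.2099, -0.9311], [-0.4472, 0.7968, -0.3257], [0.5963, 0.1585, 0.1460], [0.5963, 0.5440, 0.0752]], R = [[6.7082, 0.2981, -3.1305], [0.0000, 5.1876, 3.0714], [0.0000, 0.0000, 2.6012]]

q_1 = w_1/‖w_1‖ = (2, -3, 4, 4)/6.7082 = (0.2981, -0.4472, 0.5963, 0.5963).
r_{12} = q_1·w_2 = 0.2981.
u_2 = w_2 − 0.2981·q_1 = (-1.0889, 4.1333, 0.8222, 2.8222).
‖u_2‖ = 5.1876, so q_2 = (-0.2099, 0.7968, 0.1585, 0.5440).
r_{13} = q_1·w_3 = -3.1305; r_{23} = q_2·w_3 = 3.0714.
u_3 = w_3 + 3.1305·q_1 − 3.0714·q_2 = (-2.4220, -0.8472, 0.3799, 0.1957).
‖u_3‖ = 2.6012, so q_3 = (-0.9311, -0.3257, 0.1460, 0.0752).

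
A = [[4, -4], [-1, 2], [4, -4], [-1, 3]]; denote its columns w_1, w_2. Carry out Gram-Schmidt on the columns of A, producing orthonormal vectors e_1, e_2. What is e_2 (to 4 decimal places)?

w_1 = (4, -1, 4, -1); ‖w_1‖ = 5.8310, so e_1 = (0.6860, -0.1715, 0.6860, -0.1715).
e_1·w_2 = 0.6860·(-4) + (-0.1715)·2 + 0.6860·(-4) + (-0.1715)·3 = -6.3454.
u_2 = w_2 + 6.3454·e_1 = (0.3529, 0.9118, 0.3529, 1.9118).
‖u_2‖ = 2.1761, so e_2 = (0.1622, 0.4190, 0.1622, 0.8785).

e_2 = (0.1622, 0.4190, 0.1622, 0.8785)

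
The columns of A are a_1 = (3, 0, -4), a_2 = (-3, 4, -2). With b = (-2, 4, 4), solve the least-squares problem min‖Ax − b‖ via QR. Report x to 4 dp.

a_1 = (3, 0, -4); ‖a_1‖ = 5.0000, so q_1 = (0.6000, 0.0000, -0.8000).
q_1·a_2 = 0.6000·(-3) + 0.0000·4 + (-0.8000)·(-2) = -0.2000.
u_2 = a_2 + 0.2000·q_1 = (-2.8800, 4.0000, -2.1600).
‖u_2‖ = 5.3814, so q_2 = (-0.5352, 0.7433, -0.4014).
Qᵀb = (-4.4000, 2.4380).
Back-substitute: x_2 = 2.4380/5.3814 = 0.4530.
x_1 = (-4.4000 + 0.2000·0.4530)/5.0000 = -0.8619.

x = (-0.8619, 0.4530)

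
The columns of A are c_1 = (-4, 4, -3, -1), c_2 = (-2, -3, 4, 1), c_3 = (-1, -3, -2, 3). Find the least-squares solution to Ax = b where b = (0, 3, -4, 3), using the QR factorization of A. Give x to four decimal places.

x = (0.2928, -0.6855, 0.5903)

c_1 = (-4, 4, -3, -1); ‖c_1‖ = 6.4807, so e_1 = (-0.6172, 0.6172, -0.4629, -0.1543).
e_1·c_2 = (-0.6172)·(-2) + 0.6172·(-3) + (-0.4629)·4 + (-0.1543)·1 = -2.6232.
u_2 = c_2 + 2.6232·e_1 = (-3.6190, -1.3810, 2.7857, 0.5952).
‖u_2‖ = 4.8082, so e_2 = (-0.7527, -0.2872, 0.5794, 0.1238).
e_1·c_3 = (-0.6172)·(-1) + 0.6172·(-3) + (-0.4629)·(-2) + (-0.1543)·3 = -0.7715; e_2·c_3 = (-0.7527)·(-1) + (-0.2872)·(-3) + 0.5794·(-2) + 0.1238·3 = 0.8270.
u_3 = c_3 + 0.7715·e_1 − 0.8270·e_2 = (-0.8538, -2.2863, -2.8363, 2.7786).
‖u_3‖ = 4.6606, so e_3 = (-0.1832, -0.4906, -0.6086, 0.5962).
Qᵀb = (3.2404, -2.8077, 2.7511).
Back-substitute: x_3 = 2.7511/4.6606 = 0.5903.
x_2 = (-2.8077 − 0.8270·0.5903)/4.8082 = -0.6855.
x_1 = (3.2404 + 2.6232·(-0.6855) + 0.7715·0.5903)/6.4807 = 0.2928.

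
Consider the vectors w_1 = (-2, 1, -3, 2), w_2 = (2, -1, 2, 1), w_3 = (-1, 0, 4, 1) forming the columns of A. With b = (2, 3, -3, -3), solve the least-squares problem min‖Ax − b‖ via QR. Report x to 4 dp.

x = (-0.6901, -0.7492, -0.9598)

w_1 = (-2, 1, -3, 2); ‖w_1‖ = 4.2426, so e_1 = (-0.4714, 0.2357, -0.7071, 0.4714).
e_1·w_2 = (-0.4714)·2 + 0.2357·(-1) + (-0.7071)·2 + 0.4714·1 = -2.1213.
u_2 = w_2 + 2.1213·e_1 = (1.0000, -0.5000, 0.5000, 2.0000).
‖u_2‖ = 2.3452, so e_2 = (0.4264, -0.2132, 0.2132, 0.8528).
e_1·w_3 = (-0.4714)·(-1) + 0.2357·0 + (-0.7071)·4 + 0.4714·1 = -1.8856; e_2·w_3 = 0.4264·(-1) + (-0.2132)·0 + 0.2132·4 + 0.8528·1 = 1.2792.
u_3 = w_3 + 1.8856·e_1 − 1.2792·e_2 = (-2.4343, 0.7172, 2.3939, 0.7980).
‖u_3‖ = 3.5788, so e_3 = (-0.6802, 0.2004, 0.6689, 0.2230).
Qᵀb = (0.4714, -2.9848, -3.4349).
Back-substitute: x_3 = -3.4349/3.5788 = -0.9598.
x_2 = (-2.9848 − 1.2792·(-0.9598))/2.3452 = -0.7492.
x_1 = (0.4714 + 2.1213·(-0.7492) + 1.8856·(-0.9598))/4.2426 = -0.6901.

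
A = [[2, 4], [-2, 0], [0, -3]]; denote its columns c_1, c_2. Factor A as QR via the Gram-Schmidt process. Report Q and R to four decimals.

Q = [[0.7071, 0.4851], [-0.7071, 0.4851], [0.0000, -0.7276]], R = [[2.8284, 2.8284], [0.0000, 4.1231]]

c_1 = (2, -2, 0); ‖c_1‖ = 2.8284, so q_1 = (0.7071, -0.7071, 0.0000).
q_1·c_2 = 0.7071·4 + (-0.7071)·0 + 0.0000·(-3) = 2.8284.
u_2 = c_2 − 2.8284·q_1 = (2.0000, 2.0000, -3.0000).
‖u_2‖ = 4.1231, so q_2 = (0.4851, 0.4851, -0.7276).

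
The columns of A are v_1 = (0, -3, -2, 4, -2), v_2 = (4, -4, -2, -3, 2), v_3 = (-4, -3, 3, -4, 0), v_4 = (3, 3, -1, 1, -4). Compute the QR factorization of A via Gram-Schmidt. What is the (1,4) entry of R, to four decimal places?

r_{14} = 0.8704

v_1 = (0, -3, -2, 4, -2); ‖v_1‖ = 5.7446, so q_1 = (0.0000, -0.5222, -0.3482, 0.6963, -0.3482).
r_{14} = q_1·v_4 = 0.8704.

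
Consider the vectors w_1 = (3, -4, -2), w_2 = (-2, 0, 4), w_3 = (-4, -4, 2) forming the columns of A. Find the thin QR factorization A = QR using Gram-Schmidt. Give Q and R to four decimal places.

Q = [[0.5571, -0.1516, -0.8165], [-0.7428, -0.5307, -0.4082], [-0.3714, 0.8339, -0.4082]], R = [[5.3852, -2.5997, 0.0000], [0.0000, 3.6389, 4.3970], [0.0000, 0.0000, 4.0825]]

e_1 = w_1/‖w_1‖ = (3, -4, -2)/5.3852 = (0.5571, -0.7428, -0.3714).
r_{12} = e_1·w_2 = -2.5997.
u_2 = w_2 + 2.5997·e_1 = (-0.5517, -1.9310, 3.0345).
‖u_2‖ = 3.6389, so e_2 = (-0.1516, -0.5307, 0.8339).
r_{13} = e_1·w_3 = 0.0000; r_{23} = e_2·w_3 = 4.3970.
u_3 = w_3 + 0.0000·e_1 − 4.3970·e_2 = (-3.3333, -1.6667, -1.6667).
‖u_3‖ = 4.0825, so e_3 = (-0.8165, -0.4082, -0.4082).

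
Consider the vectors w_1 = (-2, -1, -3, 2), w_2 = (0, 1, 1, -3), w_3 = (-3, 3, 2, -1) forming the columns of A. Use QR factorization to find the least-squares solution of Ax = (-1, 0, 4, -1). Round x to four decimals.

x = (-0.7609, -0.4210, 0.5028)

w_1 = (-2, -1, -3, 2); ‖w_1‖ = 4.2426, so q_1 = (-0.4714, -0.2357, -0.7071, 0.4714).
q_1·w_2 = (-0.4714)·0 + (-0.2357)·1 + (-0.7071)·1 + 0.4714·(-3) = -2.3570.
u_2 = w_2 + 2.3570·q_1 = (-1.1111, 0.4444, -0.6667, -1.8889).
‖u_2‖ = 2.3333, so q_2 = (-0.4762, 0.1905, -0.2857, -0.8095).
q_1·w_3 = (-0.4714)·(-3) + (-0.2357)·3 + (-0.7071)·2 + 0.4714·(-1) = -1.1785; q_2·w_3 = (-0.4762)·(-3) + 0.1905·3 + (-0.2857)·2 + (-0.8095)·(-1) = 2.2381.
u_3 = w_3 + 1.1785·q_1 − 2.2381·q_2 = (-2.4898, 2.2959, 1.8061, 1.3673).
‖u_3‖ = 4.0746, so q_3 = (-0.6111, 0.5635, 0.4433, 0.3356).
Qᵀb = (-2.8284, 0.1429, 2.0485).
Back-substitute: x_3 = 2.0485/4.0746 = 0.5028.
x_2 = (0.1429 − 2.2381·0.5028)/2.3333 = -0.4210.
x_1 = (-2.8284 + 2.3570·(-0.4210) + 1.1785·0.5028)/4.2426 = -0.7609.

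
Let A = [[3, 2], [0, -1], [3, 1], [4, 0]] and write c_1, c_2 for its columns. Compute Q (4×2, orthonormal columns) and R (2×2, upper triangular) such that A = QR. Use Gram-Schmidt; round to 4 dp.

Q = [[0.5145, 0.6340], [0.0000, -0.5258], [0.5145, 0.1082], [0.6860, -0.5567]], R = [[5.8310, 1.5435], [0.0000, 1.9020]]

c_1 = (3, 0, 3, 4); ‖c_1‖ = 5.8310, so e_1 = (0.5145, 0.0000, 0.5145, 0.6860).
e_1·c_2 = 0.5145·2 + 0.0000·(-1) + 0.5145·1 + 0.6860·0 = 1.5435.
u_2 = c_2 − 1.5435·e_1 = (1.2059, -1.0000, 0.2059, -1.0588).
‖u_2‖ = 1.9020, so e_2 = (0.6340, -0.5258, 0.1082, -0.5567).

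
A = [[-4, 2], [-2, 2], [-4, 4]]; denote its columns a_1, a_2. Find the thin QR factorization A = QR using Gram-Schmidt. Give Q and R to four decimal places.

a_1 = (-4, -2, -4); ‖a_1‖ = 6.0000, so q_1 = (-0.6667, -0.3333, -0.6667).
q_1·a_2 = (-0.6667)·2 + (-0.3333)·2 + (-0.6667)·4 = -4.6667.
u_2 = a_2 + 4.6667·q_1 = (-1.1111, 0.4444, 0.8889).
‖u_2‖ = 1.4907, so q_2 = (-0.7454, 0.2981, 0.5963).

Q = [[-0.6667, -0.7454], [-0.3333, 0.2981], [-0.6667, 0.5963]], R = [[6.0000, -4.6667], [0.0000, 1.4907]]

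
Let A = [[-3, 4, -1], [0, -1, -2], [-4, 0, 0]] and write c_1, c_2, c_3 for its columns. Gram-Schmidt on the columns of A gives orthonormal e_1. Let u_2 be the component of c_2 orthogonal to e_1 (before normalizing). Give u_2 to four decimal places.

u_2 = (2.5600, -1.0000, -1.9200)

c_1 = (-3, 0, -4); ‖c_1‖ = 5.0000, so e_1 = (-0.6000, 0.0000, -0.8000).
e_1·c_2 = (-0.6000)·4 + 0.0000·(-1) + (-0.8000)·0 = -2.4000.
u_2 = c_2 + 2.4000·e_1 = (2.5600, -1.0000, -1.9200).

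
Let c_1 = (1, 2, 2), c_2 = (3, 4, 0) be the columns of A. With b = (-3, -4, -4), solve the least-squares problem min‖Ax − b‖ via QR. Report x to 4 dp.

q_1 = c_1/‖c_1‖ = (1, 2, 2)/3.0000 = (0.3333, 0.6667, 0.6667).
r_{12} = q_1·c_2 = 3.6667.
u_2 = c_2 − 3.6667·q_1 = (1.7778, 1.5556, -2.4444).
‖u_2‖ = 3.3993, so q_2 = (0.5230, 0.4576, -0.7191).
Qᵀb = (-6.3333, -0.5230).
Back-substitute: x_2 = -0.5230/3.3993 = -0.1538.
x_1 = (-6.3333 − 3.6667·(-0.1538))/3.0000 = -1.9231.

x = (-1.9231, -0.1538)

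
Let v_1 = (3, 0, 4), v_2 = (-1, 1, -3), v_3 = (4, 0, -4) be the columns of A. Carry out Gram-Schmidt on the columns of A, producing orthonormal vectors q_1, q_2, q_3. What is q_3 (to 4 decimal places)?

q_3 = (0.5657, -0.7071, -0.4243)

v_1 = (3, 0, 4); ‖v_1‖ = 5.0000, so q_1 = (0.6000, 0.0000, 0.8000).
q_1·v_2 = 0.6000·(-1) + 0.0000·1 + 0.8000·(-3) = -3.0000.
u_2 = v_2 + 3.0000·q_1 = (0.8000, 1.0000, -0.6000).
‖u_2‖ = 1.4142, so q_2 = (0.5657, 0.7071, -0.4243).
q_1·v_3 = 0.6000·4 + 0.0000·0 + 0.8000·(-4) = -0.8000; q_2·v_3 = 0.5657·4 + 0.7071·0 + (-0.4243)·(-4) = 3.9598.
u_3 = v_3 + 0.8000·q_1 − 3.9598·q_2 = (2.2400, -2.8000, -1.6800).
‖u_3‖ = 3.9598, so q_3 = (0.5657, -0.7071, -0.4243).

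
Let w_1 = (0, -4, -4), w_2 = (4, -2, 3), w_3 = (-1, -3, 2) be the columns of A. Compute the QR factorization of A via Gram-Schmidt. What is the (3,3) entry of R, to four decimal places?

r_{33} = 3.3113

w_1 = (0, -4, -4); ‖w_1‖ = 5.6569, so e_1 = (0.0000, -0.7071, -0.7071).
e_1·w_2 = 0.0000·4 + (-0.7071)·(-2) + (-0.7071)·3 = -0.7071.
u_2 = w_2 + 0.7071·e_1 = (4.0000, -2.5000, 2.5000).
‖u_2‖ = 5.3385, so e_2 = (0.7493, -0.4683, 0.4683).
e_1·w_3 = 0.0000·(-1) + (-0.7071)·(-3) + (-0.7071)·2 = 0.7071; e_2·w_3 = 0.7493·(-1) + (-0.4683)·(-3) + 0.4683·2 = 1.5922.
u_3 = w_3 − 0.7071·e_1 − 1.5922·e_2 = (-2.1930, -1.7544, 1.7544).
r_{33} = ‖u_3‖ = 3.3113.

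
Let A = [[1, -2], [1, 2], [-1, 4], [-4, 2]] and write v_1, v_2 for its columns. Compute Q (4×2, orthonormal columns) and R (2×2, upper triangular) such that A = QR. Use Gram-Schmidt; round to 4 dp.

Q = [[0.2294, -0.3028], [0.2294, 0.5823], [-0.2294, 0.7454], [-0.9177, -0.1165]], R = [[4.3589, -2.7530], [0.0000, 4.5190]]

v_1 = (1, 1, -1, -4); ‖v_1‖ = 4.3589, so q_1 = (0.2294, 0.2294, -0.2294, -0.9177).
q_1·v_2 = 0.2294·(-2) + 0.2294·2 + (-0.2294)·4 + (-0.9177)·2 = -2.7530.
u_2 = v_2 + 2.7530·q_1 = (-1.3684, 2.6316, 3.3684, -0.5263).
‖u_2‖ = 4.5190, so q_2 = (-0.3028, 0.5823, 0.7454, -0.1165).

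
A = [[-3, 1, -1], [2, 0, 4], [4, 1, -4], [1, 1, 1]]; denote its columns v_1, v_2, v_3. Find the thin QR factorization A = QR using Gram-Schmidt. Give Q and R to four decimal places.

Q = [[-0.5477, 0.7087, 0.0304], [0.3651, -0.0787, 0.7653], [0.7303, 0.4331, -0.4696], [0.1826, 0.5512, 0.4392]], R = [[5.4772, 0.3651, -0.7303], [0.0000, 1.6931, -2.2050], [0.0000, 0.0000, 5.3483]]

v_1 = (-3, 2, 4, 1); ‖v_1‖ = 5.4772, so e_1 = (-0.5477, 0.3651, 0.7303, 0.1826).
e_1·v_2 = (-0.5477)·1 + 0.3651·0 + 0.7303·1 + 0.1826·1 = 0.3651.
u_2 = v_2 − 0.3651·e_1 = (1.2000, -0.1333, 0.7333, 0.9333).
‖u_2‖ = 1.6931, so e_2 = (0.7087, -0.0787, 0.4331, 0.5512).
e_1·v_3 = (-0.5477)·(-1) + 0.3651·4 + 0.7303·(-4) + 0.1826·1 = -0.7303; e_2·v_3 = 0.7087·(-1) + (-0.0787)·4 + 0.4331·(-4) + 0.5512·1 = -2.2050.
u_3 = v_3 + 0.7303·e_1 + 2.2050·e_2 = (0.1628, 4.0930, -2.5116, 2.3488).
‖u_3‖ = 5.3483, so e_3 = (0.0304, 0.7653, -0.4696, 0.4392).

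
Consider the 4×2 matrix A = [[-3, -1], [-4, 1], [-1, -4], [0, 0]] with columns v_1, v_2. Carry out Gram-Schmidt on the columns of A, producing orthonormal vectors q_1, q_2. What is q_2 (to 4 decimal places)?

q_2 = (-0.1556, 0.3478, -0.9245, 0.0000)

v_1 = (-3, -4, -1, 0); ‖v_1‖ = 5.0990, so q_1 = (-0.5883, -0.7845, -0.1961, 0.0000).
q_1·v_2 = (-0.5883)·(-1) + (-0.7845)·1 + (-0.1961)·(-4) + 0.0000·0 = 0.5883.
u_2 = v_2 − 0.5883·q_1 = (-0.6538, 1.4615, -3.8846, 0.0000).
‖u_2‖ = 4.2016, so q_2 = (-0.1556, 0.3478, -0.9245, 0.0000).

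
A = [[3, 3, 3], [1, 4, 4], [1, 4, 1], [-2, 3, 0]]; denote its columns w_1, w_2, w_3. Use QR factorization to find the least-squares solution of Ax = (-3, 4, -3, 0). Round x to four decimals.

e_1 = w_1/‖w_1‖ = (3, 1, 1, -2)/3.8730 = (0.7746, 0.2582, 0.2582, -0.5164).
r_{12} = e_1·w_2 = 2.8402.
u_2 = w_2 − 2.8402·e_1 = (0.8000, 3.2667, 3.2667, 4.4667).
‖u_2‖ = 6.4756, so e_2 = (0.1235, 0.5045, 0.5045, 0.6898).
r_{13} = e_1·w_3 = 3.6148; r_{23} = e_2·w_3 = 2.8929.
u_3 = w_3 − 3.6148·e_1 − 2.8929·e_2 = (-0.1574, 1.6073, -1.3927, -0.1288).
‖u_3‖ = 2.1364, so e_3 = (-0.0737, 0.7523, -0.6519, -0.0603).
Qᵀb = (-2.0656, 0.1338, 5.1860).
Back-substitute: x_3 = 5.1860/2.1364 = 2.4274.
x_2 = (0.1338 − 2.8929·2.4274)/6.4756 = -1.0637.
x_1 = (-2.0656 − 2.8402·(-1.0637) − 3.6148·2.4274)/3.8730 = -2.0188.

x = (-2.0188, -1.0637, 2.4274)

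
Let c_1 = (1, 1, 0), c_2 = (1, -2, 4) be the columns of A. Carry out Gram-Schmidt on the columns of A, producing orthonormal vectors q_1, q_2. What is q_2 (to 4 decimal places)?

q_2 = (0.3313, -0.3313, 0.8835)

c_1 = (1, 1, 0); ‖c_1‖ = 1.4142, so q_1 = (0.7071, 0.7071, 0.0000).
q_1·c_2 = 0.7071·1 + 0.7071·(-2) + 0.0000·4 = -0.7071.
u_2 = c_2 + 0.7071·q_1 = (1.5000, -1.5000, 4.0000).
‖u_2‖ = 4.5277, so q_2 = (0.3313, -0.3313, 0.8835).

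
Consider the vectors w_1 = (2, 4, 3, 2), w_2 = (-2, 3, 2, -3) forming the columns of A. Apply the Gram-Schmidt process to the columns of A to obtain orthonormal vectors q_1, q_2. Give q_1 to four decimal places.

q_1 = (0.3482, 0.6963, 0.5222, 0.3482)

w_1 = (2, 4, 3, 2); ‖w_1‖ = 5.7446, so q_1 = (0.3482, 0.6963, 0.5222, 0.3482).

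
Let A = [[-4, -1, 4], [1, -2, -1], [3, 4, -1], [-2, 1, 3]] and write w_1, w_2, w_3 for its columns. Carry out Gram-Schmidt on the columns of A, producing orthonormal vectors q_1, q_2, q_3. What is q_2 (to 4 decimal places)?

w_1 = (-4, 1, 3, -2); ‖w_1‖ = 5.4772, so q_1 = (-0.7303, 0.1826, 0.5477, -0.3651).
q_1·w_2 = (-0.7303)·(-1) + 0.1826·(-2) + 0.5477·4 + (-0.3651)·1 = 2.1909.
u_2 = w_2 − 2.1909·q_1 = (0.6000, -2.4000, 2.8000, 1.8000).
‖u_2‖ = 4.1473, so q_2 = (0.1447, -0.5787, 0.6751, 0.4340).

q_2 = (0.1447, -0.5787, 0.6751, 0.4340)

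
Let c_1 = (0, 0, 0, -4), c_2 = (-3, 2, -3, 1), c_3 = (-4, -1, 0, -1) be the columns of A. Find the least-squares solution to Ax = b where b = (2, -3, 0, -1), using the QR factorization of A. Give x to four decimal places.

x = (0.1004, -0.5620, 0.0365)

c_1 = (0, 0, 0, -4); ‖c_1‖ = 4.0000, so e_1 = (0.0000, 0.0000, 0.0000, -1.0000).
e_1·c_2 = 0.0000·(-3) + 0.0000·2 + 0.0000·(-3) + (-1.0000)·1 = -1.0000.
u_2 = c_2 + 1.0000·e_1 = (-3.0000, 2.0000, -3.0000, 0.0000).
‖u_2‖ = 4.6904, so e_2 = (-0.6396, 0.4264, -0.6396, 0.0000).
e_1·c_3 = 0.0000·(-4) + 0.0000·(-1) + 0.0000·0 + (-1.0000)·(-1) = 1.0000; e_2·c_3 = (-0.6396)·(-4) + 0.4264·(-1) + (-0.6396)·0 + 0.0000·(-1) = 2.1320.
u_3 = c_3 − 1.0000·e_1 − 2.1320·e_2 = (-2.6364, -1.9091, 1.3636, 0.0000).
‖u_3‖ = 3.5291, so e_3 = (-0.7470, -0.5410, 0.3864, 0.0000).
Qᵀb = (1.0000, -2.5584, 0.1288).
Back-substitute: x_3 = 0.1288/3.5291 = 0.0365.
x_2 = (-2.5584 − 2.1320·0.0365)/4.6904 = -0.5620.
x_1 = (1.0000 + 1.0000·(-0.5620) − 1.0000·0.0365)/4.0000 = 0.1004.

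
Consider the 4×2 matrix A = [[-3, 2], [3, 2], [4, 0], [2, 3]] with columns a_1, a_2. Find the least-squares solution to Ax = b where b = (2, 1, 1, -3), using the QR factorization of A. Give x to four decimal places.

x = (-0.1098, -0.1377)

a_1 = (-3, 3, 4, 2); ‖a_1‖ = 6.1644, so q_1 = (-0.4867, 0.4867, 0.6489, 0.3244).
q_1·a_2 = (-0.4867)·2 + 0.4867·2 + 0.6489·0 + 0.3244·3 = 0.9733.
u_2 = a_2 − 0.9733·q_1 = (2.4737, 1.5263, -0.6316, 2.6842).
‖u_2‖ = 4.0066, so q_2 = (0.6174, 0.3810, -0.1576, 0.6700).
Qᵀb = (-0.8111, -0.5517).
Back-substitute: x_2 = -0.5517/4.0066 = -0.1377.
x_1 = (-0.8111 − 0.9733·(-0.1377))/6.1644 = -0.1098.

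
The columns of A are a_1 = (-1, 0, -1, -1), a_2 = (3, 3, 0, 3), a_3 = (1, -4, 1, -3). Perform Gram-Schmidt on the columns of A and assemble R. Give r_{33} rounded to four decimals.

r_{33} = 3.0984

a_1 = (-1, 0, -1, -1); ‖a_1‖ = 1.7321, so e_1 = (-0.5774, 0.0000, -0.5774, -0.5774).
e_1·a_2 = (-0.5774)·3 + 0.0000·3 + (-0.5774)·0 + (-0.5774)·3 = -3.4641.
u_2 = a_2 + 3.4641·e_1 = (1.0000, 3.0000, -2.0000, 1.0000).
‖u_2‖ = 3.8730, so e_2 = (0.2582, 0.7746, -0.5164, 0.2582).
e_1·a_3 = (-0.5774)·1 + 0.0000·(-4) + (-0.5774)·1 + (-0.5774)·(-3) = 0.5774; e_2·a_3 = 0.2582·1 + 0.7746·(-4) + (-0.5164)·1 + 0.2582·(-3) = -4.1312.
u_3 = a_3 − 0.5774·e_1 + 4.1312·e_2 = (2.4000, -0.8000, -0.8000, -1.6000).
r_{33} = ‖u_3‖ = 3.0984.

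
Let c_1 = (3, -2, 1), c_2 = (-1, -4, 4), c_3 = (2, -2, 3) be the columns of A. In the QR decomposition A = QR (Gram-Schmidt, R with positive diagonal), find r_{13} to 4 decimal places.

e_1 = c_1/‖c_1‖ = (3, -2, 1)/3.7417 = (0.8018, -0.5345, 0.2673).
r_{13} = e_1·c_3 = 3.4744.

r_{13} = 3.4744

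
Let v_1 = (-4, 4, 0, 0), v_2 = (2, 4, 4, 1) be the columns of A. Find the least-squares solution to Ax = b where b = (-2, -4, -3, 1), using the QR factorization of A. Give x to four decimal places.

v_1 = (-4, 4, 0, 0); ‖v_1‖ = 5.6569, so e_1 = (-0.7071, 0.7071, 0.0000, 0.0000).
e_1·v_2 = (-0.7071)·2 + 0.7071·4 + 0.0000·4 + 0.0000·1 = 1.4142.
u_2 = v_2 − 1.4142·e_1 = (3.0000, 3.0000, 4.0000, 1.0000).
‖u_2‖ = 5.9161, so e_2 = (0.5071, 0.5071, 0.6761, 0.1690).
Qᵀb = (-1.4142, -4.9019).
Back-substitute: x_2 = -4.9019/5.9161 = -0.8286.
x_1 = (-1.4142 − 1.4142·(-0.8286))/5.6569 = -0.0429.

x = (-0.0429, -0.8286)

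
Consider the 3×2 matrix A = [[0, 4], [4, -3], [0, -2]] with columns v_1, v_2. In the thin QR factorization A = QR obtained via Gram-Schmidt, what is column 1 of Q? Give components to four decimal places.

e_1 = (0.0000, 1.0000, 0.0000)

e_1 = v_1/‖v_1‖ = (0, 4, 0)/4.0000 = (0.0000, 1.0000, 0.0000).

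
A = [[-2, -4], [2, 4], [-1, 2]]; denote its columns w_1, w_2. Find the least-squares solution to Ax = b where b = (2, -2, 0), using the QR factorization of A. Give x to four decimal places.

w_1 = (-2, 2, -1); ‖w_1‖ = 3.0000, so e_1 = (-0.6667, 0.6667, -0.3333).
e_1·w_2 = (-0.6667)·(-4) + 0.6667·4 + (-0.3333)·2 = 4.6667.
u_2 = w_2 − 4.6667·e_1 = (-0.8889, 0.8889, 3.5556).
‖u_2‖ = 3.7712, so e_2 = (-0.2357, 0.2357, 0.9428).
Qᵀb = (-2.6667, -0.9428).
Back-substitute: x_2 = -0.9428/3.7712 = -0.2500.
x_1 = (-2.6667 − 4.6667·(-0.2500))/3.0000 = -0.5000.

x = (-0.5000, -0.2500)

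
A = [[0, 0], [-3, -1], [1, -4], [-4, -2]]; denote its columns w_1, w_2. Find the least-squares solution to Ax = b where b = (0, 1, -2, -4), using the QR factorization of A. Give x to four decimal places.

x = (0.2535, 0.6298)

w_1 = (0, -3, 1, -4); ‖w_1‖ = 5.0990, so e_1 = (0.0000, -0.5883, 0.1961, -0.7845).
e_1·w_2 = 0.0000·0 + (-0.5883)·(-1) + 0.1961·(-4) + (-0.7845)·(-2) = 1.3728.
u_2 = w_2 − 1.3728·e_1 = (0.0000, -0.1923, -4.2692, -0.9231).
‖u_2‖ = 4.3721, so e_2 = (0.0000, -0.0440, -0.9765, -0.2111).
Qᵀb = (2.1573, 2.7535).
Back-substitute: x_2 = 2.7535/4.3721 = 0.6298.
x_1 = (2.1573 − 1.3728·0.6298)/5.0990 = 0.2535.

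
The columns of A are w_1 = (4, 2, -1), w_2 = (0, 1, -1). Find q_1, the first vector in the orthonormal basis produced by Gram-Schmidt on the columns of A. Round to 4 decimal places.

q_1 = (0.8729, 0.4364, -0.2182)

w_1 = (4, 2, -1); ‖w_1‖ = 4.5826, so q_1 = (0.8729, 0.4364, -0.2182).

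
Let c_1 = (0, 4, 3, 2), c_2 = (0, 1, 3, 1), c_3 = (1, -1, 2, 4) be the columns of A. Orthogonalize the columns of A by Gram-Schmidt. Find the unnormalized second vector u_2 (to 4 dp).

u_2 = (0.0000, -1.0690, 1.4483, -0.0345)

c_1 = (0, 4, 3, 2); ‖c_1‖ = 5.3852, so q_1 = (0.0000, 0.7428, 0.5571, 0.3714).
q_1·c_2 = 0.0000·0 + 0.7428·1 + 0.5571·3 + 0.3714·1 = 2.7854.
u_2 = c_2 − 2.7854·q_1 = (0.0000, -1.0690, 1.4483, -0.0345).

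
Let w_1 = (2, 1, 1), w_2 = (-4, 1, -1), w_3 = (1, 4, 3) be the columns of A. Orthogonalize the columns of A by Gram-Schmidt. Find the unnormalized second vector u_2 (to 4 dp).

u_2 = (-1.3333, 2.3333, 0.3333)

w_1 = (2, 1, 1); ‖w_1‖ = 2.4495, so e_1 = (0.8165, 0.4082, 0.4082).
e_1·w_2 = 0.8165·(-4) + 0.4082·1 + 0.4082·(-1) = -3.2660.
u_2 = w_2 + 3.2660·e_1 = (-1.3333, 2.3333, 0.3333).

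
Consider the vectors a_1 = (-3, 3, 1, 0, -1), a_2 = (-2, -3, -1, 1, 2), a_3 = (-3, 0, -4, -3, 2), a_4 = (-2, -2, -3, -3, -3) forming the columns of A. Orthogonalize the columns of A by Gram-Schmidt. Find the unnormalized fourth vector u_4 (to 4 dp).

a_1 = (-3, 3, 1, 0, -1); ‖a_1‖ = 4.4721, so e_1 = (-0.6708, 0.6708, 0.2236, 0.0000, -0.2236).
e_1·a_2 = (-0.6708)·(-2) + 0.6708·(-3) + 0.2236·(-1) + 0.0000·1 + (-0.2236)·2 = -1.3416.
u_2 = a_2 + 1.3416·e_1 = (-2.9000, -2.1000, -0.7000, 1.0000, 1.7000).
‖u_2‖ = 4.1473, so e_2 = (-0.6993, -0.5064, -0.1688, 0.2411, 0.4099).
e_1·a_3 = (-0.6708)·(-3) + 0.6708·0 + 0.2236·(-4) + 0.0000·(-3) + (-0.2236)·2 = 0.6708; e_2·a_3 = (-0.6993)·(-3) + (-0.5064)·0 + (-0.1688)·(-4) + 0.2411·(-3) + 0.4099·2 = 2.8693.
u_3 = a_3 − 0.6708·e_1 − 2.8693·e_2 = (-0.5436, 1.0029, -3.6657, -3.6919, 0.9738).
‖u_3‖ = 5.4145, so e_3 = (-0.1004, 0.1852, -0.6770, -0.6818, 0.1799).
e_1·a_4 = (-0.6708)·(-2) + 0.6708·(-2) + 0.2236·(-3) + 0.0000·(-3) + (-0.2236)·(-3) = 0.0000; e_2·a_4 = (-0.6993)·(-2) + (-0.5064)·(-2) + (-0.1688)·(-3) + 0.2411·(-3) + 0.4099·(-3) = 0.9645; e_3·a_4 = (-0.1004)·(-2) + 0.1852·(-2) + (-0.6770)·(-3) + (-0.6818)·(-3) + 0.1799·(-3) = 3.3674.
u_4 = a_4 + 0.0000·e_1 − 0.9645·e_2 − 3.3674·e_3 = (-0.9875, -2.1353, -0.5575, -0.9365, -4.0010).

u_4 = (-0.9875, -2.1353, -0.5575, -0.9365, -4.0010)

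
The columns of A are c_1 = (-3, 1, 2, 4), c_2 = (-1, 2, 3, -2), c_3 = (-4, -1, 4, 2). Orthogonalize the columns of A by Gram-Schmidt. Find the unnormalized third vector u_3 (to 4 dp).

u_3 = (-1.0113, -2.6836, 1.0452, -0.6102)

c_1 = (-3, 1, 2, 4); ‖c_1‖ = 5.4772, so e_1 = (-0.5477, 0.1826, 0.3651, 0.7303).
e_1·c_2 = (-0.5477)·(-1) + 0.1826·2 + 0.3651·3 + 0.7303·(-2) = 0.5477.
u_2 = c_2 − 0.5477·e_1 = (-0.7000, 1.9000, 2.8000, -2.4000).
‖u_2‖ = 4.2071, so e_2 = (-0.1664, 0.4516, 0.6655, -0.5705).
e_1·c_3 = (-0.5477)·(-4) + 0.1826·(-1) + 0.3651·4 + 0.7303·2 = 4.9295; e_2·c_3 = (-0.1664)·(-4) + 0.4516·(-1) + 0.6655·4 + (-0.5705)·2 = 1.7351.
u_3 = c_3 − 4.9295·e_1 − 1.7351·e_2 = (-1.0113, -2.6836, 1.0452, -0.6102).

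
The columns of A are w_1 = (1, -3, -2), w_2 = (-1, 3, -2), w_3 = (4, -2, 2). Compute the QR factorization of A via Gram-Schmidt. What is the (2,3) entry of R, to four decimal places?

w_1 = (1, -3, -2); ‖w_1‖ = 3.7417, so q_1 = (0.2673, -0.8018, -0.5345).
q_1·w_2 = 0.2673·(-1) + (-0.8018)·3 + (-0.5345)·(-2) = -1.6036.
u_2 = w_2 + 1.6036·q_1 = (-0.5714, 1.7143, -2.8571).
‖u_2‖ = 3.3806, so q_2 = (-0.1690, 0.5071, -0.8452).
r_{23} = q_2·w_3 = -3.3806.

r_{23} = -3.3806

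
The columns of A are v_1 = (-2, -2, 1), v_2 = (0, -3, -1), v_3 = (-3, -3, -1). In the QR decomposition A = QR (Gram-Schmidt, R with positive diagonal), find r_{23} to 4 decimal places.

r_{23} = 1.4471

v_1 = (-2, -2, 1); ‖v_1‖ = 3.0000, so q_1 = (-0.6667, -0.6667, 0.3333).
q_1·v_2 = (-0.6667)·0 + (-0.6667)·(-3) + 0.3333·(-1) = 1.6667.
u_2 = v_2 − 1.6667·q_1 = (1.1111, -1.8889, -1.5556).
‖u_2‖ = 2.6874, so q_2 = (0.4134, -0.7029, -0.5788).
r_{23} = q_2·v_3 = 1.4471.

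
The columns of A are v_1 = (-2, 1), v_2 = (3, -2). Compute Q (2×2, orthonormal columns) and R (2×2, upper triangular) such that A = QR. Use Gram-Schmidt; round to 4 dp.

Q = [[-0.8944, -0.4472], [0.4472, -0.8944]], R = [[2.2361, -3.5777], [0.0000, 0.4472]]

v_1 = (-2, 1); ‖v_1‖ = 2.2361, so q_1 = (-0.8944, 0.4472).
q_1·v_2 = (-0.8944)·3 + 0.4472·(-2) = -3.5777.
u_2 = v_2 + 3.5777·q_1 = (-0.2000, -0.4000).
‖u_2‖ = 0.4472, so q_2 = (-0.4472, -0.8944).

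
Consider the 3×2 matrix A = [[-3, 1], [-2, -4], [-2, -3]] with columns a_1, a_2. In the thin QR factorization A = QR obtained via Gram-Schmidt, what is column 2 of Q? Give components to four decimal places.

e_2 = (0.6769, -0.6227, -0.3926)

a_1 = (-3, -2, -2); ‖a_1‖ = 4.1231, so e_1 = (-0.7276, -0.4851, -0.4851).
e_1·a_2 = (-0.7276)·1 + (-0.4851)·(-4) + (-0.4851)·(-3) = 2.6679.
u_2 = a_2 − 2.6679·e_1 = (2.9412, -2.7059, -1.7059).
‖u_2‖ = 4.3454, so e_2 = (0.6769, -0.6227, -0.3926).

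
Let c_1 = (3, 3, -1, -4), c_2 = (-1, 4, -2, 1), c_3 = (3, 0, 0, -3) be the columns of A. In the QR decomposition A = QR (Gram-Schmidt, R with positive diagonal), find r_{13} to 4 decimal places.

r_{13} = 3.5496

c_1 = (3, 3, -1, -4); ‖c_1‖ = 5.9161, so e_1 = (0.5071, 0.5071, -0.1690, -0.6761).
r_{13} = e_1·c_3 = 3.5496.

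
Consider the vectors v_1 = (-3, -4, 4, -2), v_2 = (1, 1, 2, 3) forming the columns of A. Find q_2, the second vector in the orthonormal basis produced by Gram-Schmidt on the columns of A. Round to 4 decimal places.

q_2 = (0.1754, 0.1462, 0.6432, 0.7309)

v_1 = (-3, -4, 4, -2); ‖v_1‖ = 6.7082, so q_1 = (-0.4472, -0.5963, 0.5963, -0.2981).
q_1·v_2 = (-0.4472)·1 + (-0.5963)·1 + 0.5963·2 + (-0.2981)·3 = -0.7454.
u_2 = v_2 + 0.7454·q_1 = (0.6667, 0.5556, 2.4444, 2.7778).
‖u_2‖ = 3.8006, so q_2 = (0.1754, 0.1462, 0.6432, 0.7309).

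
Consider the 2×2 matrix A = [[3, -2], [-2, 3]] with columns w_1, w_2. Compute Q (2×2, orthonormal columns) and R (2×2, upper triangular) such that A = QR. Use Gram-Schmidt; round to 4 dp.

w_1 = (3, -2); ‖w_1‖ = 3.6056, so e_1 = (0.8321, -0.5547).
e_1·w_2 = 0.8321·(-2) + (-0.5547)·3 = -3.3282.
u_2 = w_2 + 3.3282·e_1 = (0.7692, 1.1538).
‖u_2‖ = 1.3868, so e_2 = (0.5547, 0.8321).

Q = [[0.8321, 0.5547], [-0.5547, 0.8321]], R = [[3.6056, -3.3282], [0.0000, 1.3868]]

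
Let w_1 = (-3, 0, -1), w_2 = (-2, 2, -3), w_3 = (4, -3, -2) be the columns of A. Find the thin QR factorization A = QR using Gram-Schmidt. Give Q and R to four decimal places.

w_1 = (-3, 0, -1); ‖w_1‖ = 3.1623, so q_1 = (-0.9487, 0.0000, -0.3162).
q_1·w_2 = (-0.9487)·(-2) + 0.0000·2 + (-0.3162)·(-3) = 2.8460.
u_2 = w_2 − 2.8460·q_1 = (0.7000, 2.0000, -2.1000).
‖u_2‖ = 2.9833, so q_2 = (0.2346, 0.6704, -0.7039).
q_1·w_3 = (-0.9487)·4 + 0.0000·(-3) + (-0.3162)·(-2) = -3.1623; q_2·w_3 = 0.2346·4 + 0.6704·(-3) + (-0.7039)·(-2) = 0.3352.
u_3 = w_3 + 3.1623·q_1 − 0.3352·q_2 = (0.9213, -3.2247, -2.7640).
‖u_3‖ = 4.3460, so q_3 = (0.2120, -0.7420, -0.6360).

Q = [[-0.9487, 0.2346, 0.2120], [0.0000, 0.6704, -0.7420], [-0.3162, -0.7039, -0.6360]], R = [[3.1623, 2.8460, -3.1623], [0.0000, 2.9833, 0.3352], [0.0000, 0.0000, 4.3460]]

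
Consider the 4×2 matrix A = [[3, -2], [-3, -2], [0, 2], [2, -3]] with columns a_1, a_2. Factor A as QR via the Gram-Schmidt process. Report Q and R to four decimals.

q_1 = a_1/‖a_1‖ = (3, -3, 0, 2)/4.6904 = (0.6396, -0.6396, 0.0000, 0.4264).
r_{12} = q_1·a_2 = -1.2792.
u_2 = a_2 + 1.2792·q_1 = (-1.1818, -2.8182, 2.0000, -2.4545).
‖u_2‖ = 4.4004, so q_2 = (-0.2686, -0.6404, 0.4545, -0.5578).

Q = [[0.6396, -0.2686], [-0.6396, -0.6404], [0.0000, 0.4545], [0.4264, -0.5578]], R = [[4.6904, -1.2792], [0.0000, 4.4004]]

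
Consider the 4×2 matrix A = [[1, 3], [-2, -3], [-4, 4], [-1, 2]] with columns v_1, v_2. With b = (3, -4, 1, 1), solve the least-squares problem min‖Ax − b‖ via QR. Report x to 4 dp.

x = (0.6238, 0.8583)

v_1 = (1, -2, -4, -1); ‖v_1‖ = 4.6904, so q_1 = (0.2132, -0.4264, -0.8528, -0.2132).
q_1·v_2 = 0.2132·3 + (-0.4264)·(-3) + (-0.8528)·4 + (-0.2132)·2 = -1.9188.
u_2 = v_2 + 1.9188·q_1 = (3.4091, -3.8182, 2.3636, 1.5909).
‖u_2‖ = 5.8582, so q_2 = (0.5819, -0.6518, 0.4035, 0.2716).
Qᵀb = (1.2792, 5.0279).
Back-substitute: x_2 = 5.0279/5.8582 = 0.8583.
x_1 = (1.2792 + 1.9188·0.8583)/4.6904 = 0.6238.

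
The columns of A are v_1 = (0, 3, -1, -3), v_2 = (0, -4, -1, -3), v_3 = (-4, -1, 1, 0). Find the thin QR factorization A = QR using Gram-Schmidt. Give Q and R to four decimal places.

Q = [[0.0000, 0.0000, -0.9730], [0.6882, -0.7255, 0.0000], [-0.2294, -0.2176, 0.2189], [-0.6882, -0.6529, -0.0730]], R = [[4.3589, -0.4588, -0.9177], [0.0000, 5.0783, 0.5078], [0.0000, 0.0000, 4.1110]]

v_1 = (0, 3, -1, -3); ‖v_1‖ = 4.3589, so q_1 = (0.0000, 0.6882, -0.2294, -0.6882).
q_1·v_2 = 0.0000·0 + 0.6882·(-4) + (-0.2294)·(-1) + (-0.6882)·(-3) = -0.4588.
u_2 = v_2 + 0.4588·q_1 = (0.0000, -3.6842, -1.1053, -3.3158).
‖u_2‖ = 5.0783, so q_2 = (0.0000, -0.7255, -0.2176, -0.6529).
q_1·v_3 = 0.0000·(-4) + 0.6882·(-1) + (-0.2294)·1 + (-0.6882)·0 = -0.9177; q_2·v_3 = 0.0000·(-4) + (-0.7255)·(-1) + (-0.2176)·1 + (-0.6529)·0 = 0.5078.
u_3 = v_3 + 0.9177·q_1 − 0.5078·q_2 = (-4.0000, 0.0000, 0.9000, -0.3000).
‖u_3‖ = 4.1110, so q_3 = (-0.9730, 0.0000, 0.2189, -0.0730).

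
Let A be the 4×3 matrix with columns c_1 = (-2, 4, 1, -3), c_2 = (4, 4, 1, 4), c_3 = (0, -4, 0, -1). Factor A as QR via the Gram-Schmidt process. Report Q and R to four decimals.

c_1 = (-2, 4, 1, -3); ‖c_1‖ = 5.4772, so q_1 = (-0.3651, 0.7303, 0.1826, -0.5477).
q_1·c_2 = (-0.3651)·4 + 0.7303·4 + 0.1826·1 + (-0.5477)·4 = -0.5477.
u_2 = c_2 + 0.5477·q_1 = (3.8000, 4.4000, 1.1000, 3.7000).
‖u_2‖ = 6.9785, so q_2 = (0.5445, 0.6305, 0.1576, 0.5302).
q_1·c_3 = (-0.3651)·0 + 0.7303·(-4) + 0.1826·0 + (-0.5477)·(-1) = -2.3735; q_2·c_3 = 0.5445·0 + 0.6305·(-4) + 0.1576·0 + 0.5302·(-1) = -3.0522.
u_3 = c_3 + 2.3735·q_1 + 3.0522·q_2 = (0.7953, -0.3422, 0.9144, -0.6817).
‖u_3‖ = 1.4320, so q_3 = (0.5554, -0.2390, 0.6386, -0.4761).

Q = [[-0.3651, 0.5445, 0.5554], [0.7303, 0.6305, -0.2390], [0.1826, 0.1576, 0.6386], [-0.5477, 0.5302, -0.4761]], R = [[5.4772, -0.5477, -2.3735], [0.0000, 6.9785, -3.0522], [0.0000, 0.0000, 1.4320]]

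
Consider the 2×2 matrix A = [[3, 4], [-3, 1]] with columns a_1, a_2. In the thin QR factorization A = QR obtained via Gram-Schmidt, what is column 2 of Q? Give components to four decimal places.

q_2 = (0.7071, 0.7071)

a_1 = (3, -3); ‖a_1‖ = 4.2426, so q_1 = (0.7071, -0.7071).
q_1·a_2 = 0.7071·4 + (-0.7071)·1 = 2.1213.
u_2 = a_2 − 2.1213·q_1 = (2.5000, 2.5000).
‖u_2‖ = 3.5355, so q_2 = (0.7071, 0.7071).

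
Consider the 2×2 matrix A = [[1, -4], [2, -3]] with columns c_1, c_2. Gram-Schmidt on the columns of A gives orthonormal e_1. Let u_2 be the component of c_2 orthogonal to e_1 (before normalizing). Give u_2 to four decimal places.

u_2 = (-2.0000, 1.0000)

c_1 = (1, 2); ‖c_1‖ = 2.2361, so e_1 = (0.4472, 0.8944).
e_1·c_2 = 0.4472·(-4) + 0.8944·(-3) = -4.4721.
u_2 = c_2 + 4.4721·e_1 = (-2.0000, 1.0000).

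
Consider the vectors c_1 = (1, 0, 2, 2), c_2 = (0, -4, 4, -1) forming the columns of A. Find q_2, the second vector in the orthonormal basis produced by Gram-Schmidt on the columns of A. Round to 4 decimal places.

q_1 = c_1/‖c_1‖ = (1, 0, 2, 2)/3.0000 = (0.3333, 0.0000, 0.6667, 0.6667).
r_{12} = q_1·c_2 = 2.0000.
u_2 = c_2 − 2.0000·q_1 = (-0.6667, -4.0000, 2.6667, -2.3333).
‖u_2‖ = 5.3852, so q_2 = (-0.1238, -0.7428, 0.4952, -0.4333).

q_2 = (-0.1238, -0.7428, 0.4952, -0.4333)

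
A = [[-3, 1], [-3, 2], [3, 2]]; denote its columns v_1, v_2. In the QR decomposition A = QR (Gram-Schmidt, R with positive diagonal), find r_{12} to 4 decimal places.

v_1 = (-3, -3, 3); ‖v_1‖ = 5.1962, so e_1 = (-0.5774, -0.5774, 0.5774).
r_{12} = e_1·v_2 = -0.5774.

r_{12} = -0.5774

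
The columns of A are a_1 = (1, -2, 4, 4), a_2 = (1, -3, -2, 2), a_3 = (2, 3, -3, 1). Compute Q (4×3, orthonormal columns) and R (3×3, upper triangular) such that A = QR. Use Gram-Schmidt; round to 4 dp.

Q = [[0.1644, 0.1986, 0.5039], [-0.3288, -0.6420, 0.6668], [0.6576, -0.6751, -0.2704], [0.6576, 0.3044, 0.4779]], R = [[6.0828, 1.1508, -1.9728], [0.0000, 4.0836, 0.8008], [0.0000, 0.0000, 4.2973]]

q_1 = a_1/‖a_1‖ = (1, -2, 4, 4)/6.0828 = (0.1644, -0.3288, 0.6576, 0.6576).
r_{12} = q_1·a_2 = 1.1508.
u_2 = a_2 − 1.1508·q_1 = (0.8108, -2.6216, -2.7568, 1.2432).
‖u_2‖ = 4.0836, so q_2 = (0.1986, -0.6420, -0.6751, 0.3044).
r_{13} = q_1·a_3 = -1.9728; r_{23} = q_2·a_3 = 0.8008.
u_3 = a_3 + 1.9728·q_1 − 0.8008·q_2 = (2.1653, 2.8655, -1.1621, 2.0535).
‖u_3‖ = 4.2973, so q_3 = (0.5039, 0.6668, -0.2704, 0.4779).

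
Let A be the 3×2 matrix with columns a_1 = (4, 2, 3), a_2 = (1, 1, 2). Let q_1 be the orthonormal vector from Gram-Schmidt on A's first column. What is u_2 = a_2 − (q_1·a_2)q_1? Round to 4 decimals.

a_1 = (4, 2, 3); ‖a_1‖ = 5.3852, so q_1 = (0.7428, 0.3714, 0.5571).
q_1·a_2 = 0.7428·1 + 0.3714·1 + 0.5571·2 = 2.2283.
u_2 = a_2 − 2.2283·q_1 = (-0.6552, 0.1724, 0.7586).

u_2 = (-0.6552, 0.1724, 0.7586)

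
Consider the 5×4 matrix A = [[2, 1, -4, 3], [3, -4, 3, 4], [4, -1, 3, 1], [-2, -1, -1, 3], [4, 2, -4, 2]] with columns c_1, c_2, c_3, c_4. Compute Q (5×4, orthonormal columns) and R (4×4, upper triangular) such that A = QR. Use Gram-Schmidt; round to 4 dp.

Q = [[0.2857, 0.2443, -0.5723, 0.0398], [0.4286, -0.7886, -0.2747, -0.3296], [0.5714, -0.1414, 0.5037, 0.6042], [-0.2857, -0.2443, -0.5194, 0.7242], [0.5714, 0.4886, -0.2712, -0.0149]], R = [[7.0000, -0.5714, -0.1429, 3.4286], [0.0000, 4.7617, -5.4774, -2.3187], [0.0000, 0.0000, 4.5801, -4.4127], [0.0000, 0.0000, 0.0000, 1.5482]]

c_1 = (2, 3, 4, -2, 4); ‖c_1‖ = 7.0000, so e_1 = (0.2857, 0.4286, 0.5714, -0.2857, 0.5714).
e_1·c_2 = 0.2857·1 + 0.4286·(-4) + 0.5714·(-1) + (-0.2857)·(-1) + 0.5714·2 = -0.5714.
u_2 = c_2 + 0.5714·e_1 = (1.1633, -3.7551, -0.6735, -1.1633, 2.3265).
‖u_2‖ = 4.7617, so e_2 = (0.2443, -0.7886, -0.1414, -0.2443, 0.4886).
e_1·c_3 = 0.2857·(-4) + 0.4286·3 + 0.5714·3 + (-0.2857)·(-1) + 0.5714·(-4) = -0.1429; e_2·c_3 = 0.2443·(-4) + (-0.7886)·3 + (-0.1414)·3 + (-0.2443)·(-1) + 0.4886·(-4) = -5.4774.
u_3 = c_3 + 0.1429·e_1 + 5.4774·e_2 = (-2.6211, -1.2583, 2.3069, -2.3789, -1.2421).
‖u_3‖ = 4.5801, so e_3 = (-0.5723, -0.2747, 0.5037, -0.5194, -0.2712).
e_1·c_4 = 0.2857·3 + 0.4286·4 + 0.5714·1 + (-0.2857)·3 + 0.5714·2 = 3.4286; e_2·c_4 = 0.2443·3 + (-0.7886)·4 + (-0.1414)·1 + (-0.2443)·3 + 0.4886·2 = -2.3187; e_3·c_4 = (-0.5723)·3 + (-0.2747)·4 + 0.5037·1 + (-0.5194)·3 + (-0.2712)·2 = -4.4127.
u_4 = c_4 − 3.4286·e_1 + 2.3187·e_2 + 4.4127·e_3 = (0.0616, -0.5103, 0.9355, 1.1212, -0.0230).
‖u_4‖ = 1.5482, so e_4 = (0.0398, -0.3296, 0.6042, 0.7242, -0.0149).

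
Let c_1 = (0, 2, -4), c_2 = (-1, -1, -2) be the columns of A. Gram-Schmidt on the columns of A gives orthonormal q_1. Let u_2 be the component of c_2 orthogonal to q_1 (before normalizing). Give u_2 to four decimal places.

c_1 = (0, 2, -4); ‖c_1‖ = 4.4721, so q_1 = (0.0000, 0.4472, -0.8944).
q_1·c_2 = 0.0000·(-1) + 0.4472·(-1) + (-0.8944)·(-2) = 1.3416.
u_2 = c_2 − 1.3416·q_1 = (-1.0000, -1.6000, -0.8000).

u_2 = (-1.0000, -1.6000, -0.8000)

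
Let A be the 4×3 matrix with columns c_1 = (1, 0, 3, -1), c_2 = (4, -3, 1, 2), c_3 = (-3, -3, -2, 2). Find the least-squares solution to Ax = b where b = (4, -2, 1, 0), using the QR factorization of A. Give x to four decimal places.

x = (0.0264, 0.7534, -0.2676)

c_1 = (1, 0, 3, -1); ‖c_1‖ = 3.3166, so e_1 = (0.3015, 0.0000, 0.9045, -0.3015).
e_1·c_2 = 0.3015·4 + 0.0000·(-3) + 0.9045·1 + (-0.3015)·2 = 1.5076.
u_2 = c_2 − 1.5076·e_1 = (3.5455, -3.0000, -0.3636, 2.4545).
‖u_2‖ = 5.2657, so e_2 = (0.6733, -0.5697, -0.0691, 0.4661).
e_1·c_3 = 0.3015·(-3) + 0.0000·(-3) + 0.9045·(-2) + (-0.3015)·2 = -3.3166; e_2·c_3 = 0.6733·(-3) + (-0.5697)·(-3) + (-0.0691)·(-2) + 0.4661·2 = 0.7596.
u_3 = c_3 + 3.3166·e_1 − 0.7596·e_2 = (-2.5115, -2.5672, 1.0525, 0.6459).
‖u_3‖ = 3.7978, so e_3 = (-0.6613, -0.6760, 0.2771, 0.1701).
Qᵀb = (2.1106, 3.7637, -1.0161).
Back-substitute: x_3 = -1.0161/3.7978 = -0.2676.
x_2 = (3.7637 − 0.7596·(-0.2676))/5.2657 = 0.7534.
x_1 = (2.1106 − 1.5076·0.7534 + 3.3166·(-0.2676))/3.3166 = 0.0264.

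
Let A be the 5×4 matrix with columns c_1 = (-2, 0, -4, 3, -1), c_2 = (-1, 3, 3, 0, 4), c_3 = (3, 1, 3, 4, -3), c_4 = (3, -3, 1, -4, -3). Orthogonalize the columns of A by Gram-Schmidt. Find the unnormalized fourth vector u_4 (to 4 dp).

c_1 = (-2, 0, -4, 3, -1); ‖c_1‖ = 5.4772, so q_1 = (-0.3651, 0.0000, -0.7303, 0.5477, -0.1826).
q_1·c_2 = (-0.3651)·(-1) + 0.0000·3 + (-0.7303)·3 + 0.5477·0 + (-0.1826)·4 = -2.5560.
u_2 = c_2 + 2.5560·q_1 = (-1.9333, 3.0000, 1.1333, 1.4000, 3.5333).
‖u_2‖ = 5.3354, so q_2 = (-0.3624, 0.5623, 0.2124, 0.2624, 0.6622).
q_1·c_3 = (-0.3651)·3 + 0.0000·1 + (-0.7303)·3 + 0.5477·4 + (-0.1826)·(-3) = -0.5477; q_2·c_3 = (-0.3624)·3 + 0.5623·1 + 0.2124·3 + 0.2624·4 + 0.6622·(-3) = -0.8247.
u_3 = c_3 + 0.5477·q_1 + 0.8247·q_2 = (2.5012, 1.4637, 2.7752, 4.5164, -2.5539).
‖u_3‖ = 6.5590, so q_3 = (0.3813, 0.2232, 0.4231, 0.6886, -0.3894).
q_1·c_4 = (-0.3651)·3 + 0.0000·(-3) + (-0.7303)·1 + 0.5477·(-4) + (-0.1826)·(-3) = -3.4689; q_2·c_4 = (-0.3624)·3 + 0.5623·(-3) + 0.2124·1 + 0.2624·(-4) + 0.6622·(-3) = -5.5978; q_3·c_4 = 0.3813·3 + 0.2232·(-3) + 0.4231·1 + 0.6886·(-4) + (-0.3894)·(-3) = -0.6886.
u_4 = c_4 + 3.4689·q_1 + 5.5978·q_2 + 0.6886·q_3 = (-0.0325, 0.3012, -0.0529, -0.1570, -0.1943).

u_4 = (-0.0325, 0.3012, -0.0529, -0.1570, -0.1943)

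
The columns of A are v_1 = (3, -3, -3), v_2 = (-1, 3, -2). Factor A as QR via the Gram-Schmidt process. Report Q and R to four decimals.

Q = [[0.5774, -0.0937], [-0.5774, 0.6556], [-0.5774, -0.7493]], R = [[5.1962, -1.1547], [0.0000, 3.5590]]

v_1 = (3, -3, -3); ‖v_1‖ = 5.1962, so e_1 = (0.5774, -0.5774, -0.5774).
e_1·v_2 = 0.5774·(-1) + (-0.5774)·3 + (-0.5774)·(-2) = -1.1547.
u_2 = v_2 + 1.1547·e_1 = (-0.3333, 2.3333, -2.6667).
‖u_2‖ = 3.5590, so e_2 = (-0.0937, 0.6556, -0.7493).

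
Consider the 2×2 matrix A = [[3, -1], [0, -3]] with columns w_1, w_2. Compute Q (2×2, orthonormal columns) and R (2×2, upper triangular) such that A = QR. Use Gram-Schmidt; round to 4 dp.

w_1 = (3, 0); ‖w_1‖ = 3.0000, so e_1 = (1.0000, 0.0000).
e_1·w_2 = 1.0000·(-1) + 0.0000·(-3) = -1.0000.
u_2 = w_2 + 1.0000·e_1 = (0.0000, -3.0000).
‖u_2‖ = 3.0000, so e_2 = (0.0000, -1.0000).

Q = [[1.0000, 0.0000], [0.0000, -1.0000]], R = [[3.0000, -1.0000], [0.0000, 3.0000]]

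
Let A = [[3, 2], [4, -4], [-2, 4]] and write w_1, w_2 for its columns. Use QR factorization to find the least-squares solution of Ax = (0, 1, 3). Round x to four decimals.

e_1 = w_1/‖w_1‖ = (3, 4, -2)/5.3852 = (0.5571, 0.7428, -0.3714).
r_{12} = e_1·w_2 = -3.3425.
u_2 = w_2 + 3.3425·e_1 = (3.8621, -1.5172, 2.7586).
‖u_2‖ = 4.9827, so e_2 = (0.7751, -0.3045, 0.5536).
Qᵀb = (-0.3714, 1.3564).
Back-substitute: x_2 = 1.3564/4.9827 = 0.2722.
x_1 = (-0.3714 + 3.3425·0.2722)/5.3852 = 0.1000.

x = (0.1000, 0.2722)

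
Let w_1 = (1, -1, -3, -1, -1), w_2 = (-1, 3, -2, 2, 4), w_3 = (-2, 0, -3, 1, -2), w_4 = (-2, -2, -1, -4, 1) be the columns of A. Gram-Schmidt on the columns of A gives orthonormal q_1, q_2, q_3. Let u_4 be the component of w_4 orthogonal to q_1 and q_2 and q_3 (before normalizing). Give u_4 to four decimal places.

w_1 = (1, -1, -3, -1, -1); ‖w_1‖ = 3.6056, so q_1 = (0.2774, -0.2774, -0.8321, -0.2774, -0.2774).
q_1·w_2 = 0.2774·(-1) + (-0.2774)·3 + (-0.8321)·(-2) + (-0.2774)·2 + (-0.2774)·4 = -1.1094.
u_2 = w_2 + 1.1094·q_1 = (-0.6923, 2.6923, -2.9231, 1.6923, 3.6923).
‖u_2‖ = 5.7244, so q_2 = (-0.1209, 0.4703, -0.5106, 0.2956, 0.6450).
q_1·w_3 = 0.2774·(-2) + (-0.2774)·0 + (-0.8321)·(-3) + (-0.2774)·1 + (-0.2774)·(-2) = 2.2188; q_2·w_3 = (-0.1209)·(-2) + 0.4703·0 + (-0.5106)·(-3) + 0.2956·1 + 0.6450·(-2) = 0.7794.
u_3 = w_3 − 2.2188·q_1 − 0.7794·q_2 = (-2.5211, 0.2488, -0.7559, 1.3850, -1.8873).
‖u_3‖ = 3.5312, so q_3 = (-0.7140, 0.0705, -0.2141, 0.3922, -0.5345).
q_1·w_4 = 0.2774·(-2) + (-0.2774)·(-2) + (-0.8321)·(-1) + (-0.2774)·(-4) + (-0.2774)·1 = 1.6641; q_2·w_4 = (-0.1209)·(-2) + 0.4703·(-2) + (-0.5106)·(-1) + 0.2956·(-4) + 0.6450·1 = -0.7256; q_3·w_4 = (-0.7140)·(-2) + 0.0705·(-2) + (-0.2141)·(-1) + 0.3922·(-4) + (-0.5345)·1 = -0.6023.
u_4 = w_4 − 1.6641·q_1 + 0.7256·q_2 + 0.6023·q_3 = (-2.9793, -1.1547, -0.1148, -3.0877, 1.6077).

u_4 = (-2.9793, -1.1547, -0.1148, -3.0877, 1.6077)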